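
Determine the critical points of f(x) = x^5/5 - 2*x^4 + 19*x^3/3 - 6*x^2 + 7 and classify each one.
f'(x) = x*(x^3 - 8*x^2 + 19*x - 12)

Solve f'(x) = 0:
  Factor: x^4 - 8*x^3 + 19*x^2 - 12*x = x*(x - 4)*(x - 3)*(x - 1) = 0.
  ⇒ x = 0, 1, 3, 4

f''(x) = 4*x^3 - 24*x^2 + 38*x - 12
Second-derivative test at each critical point:
  f''(0) = -12 < 0 → local maximum
  f''(1) = 6 > 0 → local minimum
  f''(3) = -6 < 0 → local maximum
  f''(4) = 12 > 0 → local minimum

Critical points: x = 0 (local maximum); x = 1 (local minimum); x = 3 (local maximum); x = 4 (local minimum)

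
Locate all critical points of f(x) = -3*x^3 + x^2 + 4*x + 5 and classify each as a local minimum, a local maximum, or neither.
f'(x) = -9*x^2 + 2*x + 4

Solve f'(x) = 0:
  9*x^2 - 2*x - 4 = 0 has no rational roots; quadratic formula: x = (2 ± √148)/18.
  ⇒ x = 1/9 - sqrt(37)/9 ≈ -0.5648, 1/9 + sqrt(37)/9 ≈ 0.7870

f''(x) = 2 - 18*x
Second-derivative test at each critical point:
  f''(-0.5648) = 12.1655 > 0 → local minimum
  f''(0.7870) = -12.1655 < 0 → local maximum

Critical points: x = 1/9 - sqrt(37)/9 ≈ -0.5648 (local minimum); x = 1/9 + sqrt(37)/9 ≈ 0.7870 (local maximum)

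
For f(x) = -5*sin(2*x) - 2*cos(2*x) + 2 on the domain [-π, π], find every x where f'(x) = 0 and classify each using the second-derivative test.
f'(x) = 4*sin(2*x) - 10*cos(2*x)

Solve f'(x) = 0 on [-π, π]:
  f'(x) = 0 ⇔ -5*cos(2*x) = -2*sin(2*x) ⇔ tan(2*x) = 5/2, i.e. 2*x = arctan(5/2) + nπ; keep the solutions lying in [-π, π].
  ⇒ x = -pi + atan(5/2)/2 ≈ -2.5464, -pi/2 + atan(5/2)/2 ≈ -0.9757, atan(5/2)/2 ≈ 0.5951, atan(5/2)/2 + pi/2 ≈ 2.1659

f''(x) = 20*sin(2*x) + 8*cos(2*x)
Second-derivative test at each critical point:
  f''(-2.5464) = 21.5407 > 0 → local minimum
  f''(-0.9757) = -21.5407 < 0 → local maximum
  f''(0.5951) = 21.5407 > 0 → local minimum
  f''(2.1659) = -21.5407 < 0 → local maximum

Critical points: x = -pi + atan(5/2)/2 ≈ -2.5464 (local minimum); x = -pi/2 + atan(5/2)/2 ≈ -0.9757 (local maximum); x = atan(5/2)/2 ≈ 0.5951 (local minimum); x = atan(5/2)/2 + pi/2 ≈ 2.1659 (local maximum)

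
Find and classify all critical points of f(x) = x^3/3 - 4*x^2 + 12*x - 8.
f'(x) = x^2 - 8*x + 12

Solve f'(x) = 0:
  Factor: x^2 - 8*x + 12 = (x - 6)*(x - 2) = 0.
  ⇒ x = 2, 6

f''(x) = 2*x - 8
Second-derivative test at each critical point:
  f''(2) = -4 < 0 → local maximum
  f''(6) = 4 > 0 → local minimum

Critical points: x = 2 (local maximum); x = 6 (local minimum)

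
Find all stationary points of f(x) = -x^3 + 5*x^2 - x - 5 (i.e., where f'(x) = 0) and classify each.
f'(x) = -3*x^2 + 10*x - 1

Solve f'(x) = 0:
  3*x^2 - 10*x + 1 = 0 has no rational roots; quadratic formula: x = (10 ± √88)/6.
  ⇒ x = 5/3 - sqrt(22)/3 ≈ 0.1032, sqrt(22)/3 + 5/3 ≈ 3.2301

f''(x) = 10 - 6*x
Second-derivative test at each critical point:
  f''(0.1032) = 9.3808 > 0 → local minimum
  f''(3.2301) = -9.3808 < 0 → local maximum

Critical points: x = 5/3 - sqrt(22)/3 ≈ 0.1032 (local minimum); x = sqrt(22)/3 + 5/3 ≈ 3.2301 (local maximum)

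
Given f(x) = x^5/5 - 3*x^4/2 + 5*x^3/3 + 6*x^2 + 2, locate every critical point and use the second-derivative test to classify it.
f'(x) = x*(x^3 - 6*x^2 + 5*x + 12)

Solve f'(x) = 0:
  Factor: x^4 - 6*x^3 + 5*x^2 + 12*x = x*(x - 4)*(x - 3)*(x + 1) = 0.
  ⇒ x = -1, 0, 3, 4

f''(x) = 4*x^3 - 18*x^2 + 10*x + 12
Second-derivative test at each critical point:
  f''(-1) = -20 < 0 → local maximum
  f''(0) = 12 > 0 → local minimum
  f''(3) = -12 < 0 → local maximum
  f''(4) = 20 > 0 → local minimum

Critical points: x = -1 (local maximum); x = 0 (local minimum); x = 3 (local maximum); x = 4 (local minimum)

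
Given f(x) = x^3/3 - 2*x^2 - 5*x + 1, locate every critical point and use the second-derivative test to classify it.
f'(x) = x^2 - 4*x - 5

Solve f'(x) = 0:
  Factor: x^2 - 4*x - 5 = (x - 5)*(x + 1) = 0.
  ⇒ x = -1, 5

f''(x) = 2*x - 4
Second-derivative test at each critical point:
  f''(-1) = -6 < 0 → local maximum
  f''(5) = 6 > 0 → local minimum

Critical points: x = -1 (local maximum); x = 5 (local minimum)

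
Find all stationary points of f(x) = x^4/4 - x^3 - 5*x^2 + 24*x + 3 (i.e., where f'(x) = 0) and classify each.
f'(x) = x^3 - 3*x^2 - 10*x + 24

Solve f'(x) = 0:
  Factor: x^3 - 3*x^2 - 10*x + 24 = (x - 4)*(x - 2)*(x + 3) = 0.
  ⇒ x = -3, 2, 4

f''(x) = 3*x^2 - 6*x - 10
Second-derivative test at each critical point:
  f''(-3) = 35 > 0 → local minimum
  f''(2) = -10 < 0 → local maximum
  f''(4) = 14 > 0 → local minimum

Critical points: x = -3 (local minimum); x = 2 (local maximum); x = 4 (local minimum)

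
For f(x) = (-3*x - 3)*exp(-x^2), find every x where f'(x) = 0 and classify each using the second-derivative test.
f'(x) = 3*(2*x*(x + 1) - 1)*exp(-x^2)

Solve f'(x) = 0:
  f'(x) = (6*x^2 + 6*x - 3)·exp(-x^2) and exp(-x^2) > 0 for every x, so f'(x) = 0 ⇔ 6*x^2 + 6*x - 3 = 0.
  Factor: 6*x^2 + 6*x - 3 = 3*(2*x^2 + 2*x - 1); 2*x^2 + 2*x - 1 = 0 has no rational roots; quadratic formula: x = (-2 ± √12)/4.
  ⇒ x = -sqrt(3)/2 - 1/2 ≈ -1.3660, -1/2 + sqrt(3)/2 ≈ 0.3660

f''(x) = 6*(-2*x^2*(x + 1) + 3*x + 1)*exp(-x^2)
Second-derivative test at each critical point:
  f''(-1.3660) = -1.6081 < 0 → local maximum
  f''(0.3660) = 9.0892 > 0 → local minimum

Critical points: x = -sqrt(3)/2 - 1/2 ≈ -1.3660 (local maximum); x = -1/2 + sqrt(3)/2 ≈ 0.3660 (local minimum)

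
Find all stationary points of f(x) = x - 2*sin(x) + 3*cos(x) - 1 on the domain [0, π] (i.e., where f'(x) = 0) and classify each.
f'(x) = -3*sin(x) - 2*cos(x) + 1

Solve f'(x) = 0 on [0, π]:
  f'(x) = 0 ⇔ -3*sin(x) - 2*cos(x) = -1. Write the left side as R·cos(x + φ) with R = √((-2)² + 3²) = sqrt(13), cos φ = -2*sqrt(13)/13, sin φ = 3*sqrt(13)/13; then cos(x + φ) = -sqrt(13)/13. Solve for x and keep the solutions lying in [0, π].
  ⇒ x = atan((3 + 4*sqrt(3))/(2 - 6*sqrt(3))) + pi ≈ 2.2726

f''(x) = 2*sin(x) - 3*cos(x)
Second-derivative test at each critical point:
  f''(2.2726) = 3.4641 > 0 → local minimum

Critical points: x = atan((3 + 4*sqrt(3))/(2 - 6*sqrt(3))) + pi ≈ 2.2726 (local minimum)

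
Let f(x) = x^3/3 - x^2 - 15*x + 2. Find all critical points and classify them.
f'(x) = x^2 - 2*x - 15

Solve f'(x) = 0:
  Factor: x^2 - 2*x - 15 = (x - 5)*(x + 3) = 0.
  ⇒ x = -3, 5

f''(x) = 2*x - 2
Second-derivative test at each critical point:
  f''(-3) = -8 < 0 → local maximum
  f''(5) = 8 > 0 → local minimum

Critical points: x = -3 (local maximum); x = 5 (local minimum)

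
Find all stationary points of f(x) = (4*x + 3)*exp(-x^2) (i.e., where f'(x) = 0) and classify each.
f'(x) = 2*(-x*(4*x + 3) + 2)*exp(-x^2)

Solve f'(x) = 0:
  f'(x) = (-8*x^2 - 6*x + 4)·exp(-x^2) and exp(-x^2) > 0 for every x, so f'(x) = 0 ⇔ -8*x^2 - 6*x + 4 = 0.
  Factor: -8*x^2 - 6*x + 4 = -2*(4*x^2 + 3*x - 2); 4*x^2 + 3*x - 2 = 0 has no rational roots; quadratic formula: x = (-3 ± √41)/8.
  ⇒ x = -sqrt(41)/8 - 3/8 ≈ -1.1754, -3/8 + sqrt(41)/8 ≈ 0.4254

f''(x) = 2*(2*x^2*(4*x + 3) - 12*x - 3)*exp(-x^2)
Second-derivative test at each critical point:
  f''(-1.1754) = 3.2168 > 0 → local minimum
  f''(0.4254) = -10.6864 < 0 → local maximum

Critical points: x = -sqrt(41)/8 - 3/8 ≈ -1.1754 (local minimum); x = -3/8 + sqrt(41)/8 ≈ 0.4254 (local maximum)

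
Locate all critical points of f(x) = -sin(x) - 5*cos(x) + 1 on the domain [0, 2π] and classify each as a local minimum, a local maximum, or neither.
f'(x) = 5*sin(x) - cos(x)

Solve f'(x) = 0 on [0, 2π]:
  f'(x) = 0 ⇔ -cos(x) = -5*sin(x) ⇔ tan(x) = 1/5, i.e. x = arctan(1/5) + nπ; keep the solutions lying in [0, 2π].
  ⇒ x = atan(1/5) ≈ 0.1974, atan(1/5) + pi ≈ 3.3390

f''(x) = sin(x) + 5*cos(x)
Second-derivative test at each critical point:
  f''(0.1974) = 5.0990 > 0 → local minimum
  f''(3.3390) = -5.0990 < 0 → local maximum

Critical points: x = atan(1/5) ≈ 0.1974 (local minimum); x = atan(1/5) + pi ≈ 3.3390 (local maximum)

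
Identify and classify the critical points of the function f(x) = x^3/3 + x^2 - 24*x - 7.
f'(x) = x^2 + 2*x - 24

Solve f'(x) = 0:
  Factor: x^2 + 2*x - 24 = (x - 4)*(x + 6) = 0.
  ⇒ x = -6, 4

f''(x) = 2*x + 2
Second-derivative test at each critical point:
  f''(-6) = -10 < 0 → local maximum
  f''(4) = 10 > 0 → local minimum

Critical points: x = -6 (local maximum); x = 4 (local minimum)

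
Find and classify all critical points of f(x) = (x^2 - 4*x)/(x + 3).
f'(x) = (x^2 + 6*x - 12)/(x^2 + 6*x + 9)

Solve f'(x) = 0:
  f'(x) = (x^2 + 6*x - 12)/(x + 3)^2; the denominator is positive wherever f is defined, so f'(x) = 0 ⇔ x^2 + 6*x - 12 = 0.
  x^2 + 6*x - 12 = 0 has no rational roots; quadratic formula: x = (-6 ± √84)/2.
  ⇒ x = -sqrt(21) - 3 ≈ -7.5826, -3 + sqrt(21) ≈ 1.5826

f''(x) = 42/(x^3 + 9*x^2 + 27*x + 27)
Second-derivative test at each critical point:
  f''(-7.5826) = -0.4364 < 0 → local maximum
  f''(1.5826) = 0.4364 > 0 → local minimum

Critical points: x = -sqrt(21) - 3 ≈ -7.5826 (local maximum); x = -3 + sqrt(21) ≈ 1.5826 (local minimum)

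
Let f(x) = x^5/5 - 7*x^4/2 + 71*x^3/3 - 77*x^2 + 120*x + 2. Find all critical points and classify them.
f'(x) = x^4 - 14*x^3 + 71*x^2 - 154*x + 120

Solve f'(x) = 0:
  Factor: x^4 - 14*x^3 + 71*x^2 - 154*x + 120 = (x - 5)*(x - 4)*(x - 3)*(x - 2) = 0.
  ⇒ x = 2, 3, 4, 5

f''(x) = 4*x^3 - 42*x^2 + 142*x - 154
Second-derivative test at each critical point:
  f''(2) = -6 < 0 → local maximum
  f''(3) = 2 > 0 → local minimum
  f''(4) = -2 < 0 → local maximum
  f''(5) = 6 > 0 → local minimum

Critical points: x = 2 (local maximum); x = 3 (local minimum); x = 4 (local maximum); x = 5 (local minimum)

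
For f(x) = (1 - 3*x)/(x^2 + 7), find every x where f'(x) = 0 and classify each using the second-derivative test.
f'(x) = (3*x^2 - 2*x - 21)/(x^4 + 14*x^2 + 49)

Solve f'(x) = 0:
  f'(x) = (x - 3)*(3*x + 7)/(x^2 + 7)^2; the denominator is positive wherever f is defined, so f'(x) = 0 ⇔ 3*x^2 - 2*x - 21 = 0.
  Factor: 3*x^2 - 2*x - 21 = (x - 3)*(3*x + 7) = 0.
  ⇒ x = -7/3, 3

f''(x) = 2*(4*x^2*(1 - 3*x) + (9*x - 1)*(x^2 + 7))/(x^2 + 7)^3
Second-derivative test at each critical point:
  f''(-7/3) = -81/784 < 0 → local maximum
  f''(3) = 1/16 > 0 → local minimum

Critical points: x = -7/3 (local maximum); x = 3 (local minimum)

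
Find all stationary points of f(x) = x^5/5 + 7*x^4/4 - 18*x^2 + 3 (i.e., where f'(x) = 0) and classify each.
f'(x) = x*(x^3 + 7*x^2 - 36)

Solve f'(x) = 0:
  Factor: x^4 + 7*x^3 - 36*x = x*(x - 2)*(x + 3)*(x + 6) = 0.
  ⇒ x = -6, -3, 0, 2

f''(x) = 4*x^3 + 21*x^2 - 36
Second-derivative test at each critical point:
  f''(-6) = -144 < 0 → local maximum
  f''(-3) = 45 > 0 → local minimum
  f''(0) = -36 < 0 → local maximum
  f''(2) = 80 > 0 → local minimum

Critical points: x = -6 (local maximum); x = -3 (local minimum); x = 0 (local maximum); x = 2 (local minimum)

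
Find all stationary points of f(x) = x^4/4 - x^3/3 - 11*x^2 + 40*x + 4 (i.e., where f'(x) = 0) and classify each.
f'(x) = x^3 - x^2 - 22*x + 40

Solve f'(x) = 0:
  Factor: x^3 - x^2 - 22*x + 40 = (x - 4)*(x - 2)*(x + 5) = 0.
  ⇒ x = -5, 2, 4

f''(x) = 3*x^2 - 2*x - 22
Second-derivative test at each critical point:
  f''(-5) = 63 > 0 → local minimum
  f''(2) = -14 < 0 → local maximum
  f''(4) = 18 > 0 → local minimum

Critical points: x = -5 (local minimum); x = 2 (local maximum); x = 4 (local minimum)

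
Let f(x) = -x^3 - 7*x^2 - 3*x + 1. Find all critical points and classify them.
f'(x) = -3*x^2 - 14*x - 3

Solve f'(x) = 0:
  3*x^2 + 14*x + 3 = 0 has no rational roots; quadratic formula: x = (-14 ± √160)/6.
  ⇒ x = -7/3 - 2*sqrt(10)/3 ≈ -4.4415, -7/3 + 2*sqrt(10)/3 ≈ -0.2251

f''(x) = -6*x - 14
Second-derivative test at each critical point:
  f''(-4.4415) = 12.6491 > 0 → local minimum
  f''(-0.2251) = -12.6491 < 0 → local maximum

Critical points: x = -7/3 - 2*sqrt(10)/3 ≈ -4.4415 (local minimum); x = -7/3 + 2*sqrt(10)/3 ≈ -0.2251 (local maximum)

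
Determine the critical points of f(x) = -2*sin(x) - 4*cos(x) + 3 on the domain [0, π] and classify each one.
f'(x) = 4*sin(x) - 2*cos(x)

Solve f'(x) = 0 on [0, π]:
  f'(x) = 0 ⇔ -2*cos(x) = -4*sin(x) ⇔ tan(x) = 1/2, i.e. x = arctan(1/2) + nπ; keep the solutions lying in [0, π].
  ⇒ x = atan(1/2) ≈ 0.4636

f''(x) = 2*sin(x) + 4*cos(x)
Second-derivative test at each critical point:
  f''(0.4636) = 4.4721 > 0 → local minimum

Critical points: x = atan(1/2) ≈ 0.4636 (local minimum)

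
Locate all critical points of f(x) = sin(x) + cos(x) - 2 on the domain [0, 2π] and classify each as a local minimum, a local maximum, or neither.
f'(x) = -sin(x) + cos(x)

Solve f'(x) = 0 on [0, 2π]:
  f'(x) = 0 ⇔ cos(x) = sin(x) ⇔ tan(x) = 1, i.e. x = arctan(1) + nπ; keep the solutions lying in [0, 2π].
  ⇒ x = pi/4 ≈ 0.7854, 5*pi/4 ≈ 3.9270

f''(x) = -sin(x) - cos(x)
Second-derivative test at each critical point:
  f''(0.7854) = -1.4142 < 0 → local maximum
  f''(3.9270) = 1.4142 > 0 → local minimum

Critical points: x = pi/4 ≈ 0.7854 (local maximum); x = 5*pi/4 ≈ 3.9270 (local minimum)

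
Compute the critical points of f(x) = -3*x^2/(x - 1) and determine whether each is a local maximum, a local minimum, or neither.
f'(x) = 3*x*(2 - x)/(x - 1)^2

Solve f'(x) = 0:
  f'(x) = -3*x*(x - 2)/(x - 1)^2; the denominator is positive wherever f is defined, so f'(x) = 0 ⇔ -3*x^2 + 6*x = 0.
  Factor: -3*x^2 + 6*x = -3*x*(x - 2) = 0.
  ⇒ x = 0, 2

f''(x) = -6/(x^3 - 3*x^2 + 3*x - 1)
Second-derivative test at each critical point:
  f''(0) = 6 > 0 → local minimum
  f''(2) = -6 < 0 → local maximum

Critical points: x = 0 (local minimum); x = 2 (local maximum)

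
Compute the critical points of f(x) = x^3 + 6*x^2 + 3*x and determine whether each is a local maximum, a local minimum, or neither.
f'(x) = 3*x^2 + 12*x + 3

Solve f'(x) = 0:
  Factor: 3*x^2 + 12*x + 3 = 3*(x^2 + 4*x + 1); x^2 + 4*x + 1 = 0 has no rational roots; quadratic formula: x = (-4 ± √12)/2.
  ⇒ x = -2 - sqrt(3) ≈ -3.7321, -2 + sqrt(3) ≈ -0.2679

f''(x) = 6*x + 12
Second-derivative test at each critical point:
  f''(-3.7321) = -10.3923 < 0 → local maximum
  f''(-0.2679) = 10.3923 > 0 → local minimum

Critical points: x = -2 - sqrt(3) ≈ -3.7321 (local maximum); x = -2 + sqrt(3) ≈ -0.2679 (local minimum)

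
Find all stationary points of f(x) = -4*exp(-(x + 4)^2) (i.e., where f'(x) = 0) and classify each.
f'(x) = 8*(x + 4)*exp(-(x + 4)^2)

Solve f'(x) = 0:
  f'(x) = (8*x + 32)·exp(-(x + 4)^2) and exp(-(x + 4)^2) > 0 for every x, so f'(x) = 0 ⇔ 8*x + 32 = 0.
  Factor: 8*x + 32 = 8*(x + 4) = 0.
  ⇒ x = -4

f''(x) = 8*(1 - 2*(x + 4)^2)*exp(-(x + 4)^2)
Second-derivative test at each critical point:
  f''(-4) = 8 > 0 → local minimum

Critical points: x = -4 (local minimum)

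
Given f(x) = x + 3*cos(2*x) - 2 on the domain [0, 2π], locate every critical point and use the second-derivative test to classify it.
f'(x) = 1 - 6*sin(2*x)

Solve f'(x) = 0 on [0, 2π]:
  f'(x) = 0 ⇔ sin(2*x) = 1/6, i.e. 2*x = arcsin(1/6) + 2nπ or 2*x = π − arcsin(1/6) + 2nπ; keep the solutions lying in [0, 2π].
  ⇒ x = asin(1/6)/2 ≈ 0.0837, -asin(1/6)/2 + pi/2 ≈ 1.4871, asin(1/6)/2 + pi ≈ 3.2253, -asin(1/6)/2 + 3*pi/2 ≈ 4.6287

f''(x) = -12*cos(2*x)
Second-derivative test at each critical point:
  f''(0.0837) = -11.8322 < 0 → local maximum
  f''(1.4871) = 11.8322 > 0 → local minimum
  f''(3.2253) = -11.8322 < 0 → local maximum
  f''(4.6287) = 11.8322 > 0 → local minimum

Critical points: x = asin(1/6)/2 ≈ 0.0837 (local maximum); x = -asin(1/6)/2 + pi/2 ≈ 1.4871 (local minimum); x = asin(1/6)/2 + pi ≈ 3.2253 (local maximum); x = -asin(1/6)/2 + 3*pi/2 ≈ 4.6287 (local minimum)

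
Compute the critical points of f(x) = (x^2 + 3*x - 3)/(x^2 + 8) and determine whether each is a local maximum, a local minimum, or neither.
f'(x) = (-3*x^2 + 22*x + 24)/(x^4 + 16*x^2 + 64)

Solve f'(x) = 0:
  f'(x) = -(3*x^2 - 22*x - 24)/(x^2 + 8)^2; the denominator is positive wherever f is defined, so f'(x) = 0 ⇔ -3*x^2 + 22*x + 24 = 0.
  3*x^2 - 22*x - 24 = 0 has no rational roots; quadratic formula: x = (22 ± √772)/6.
  ⇒ x = 11/3 - sqrt(193)/3 ≈ -0.9641, 11/3 + sqrt(193)/3 ≈ 8.2975

f''(x) = 2*(3*x^3 - 33*x^2 - 72*x + 88)/(x^6 + 24*x^4 + 192*x^2 + 512)
Second-derivative test at each critical point:
  f''(-0.9641) = 0.3485 > 0 → local minimum
  f''(8.2975) = -0.0047 < 0 → local maximum

Critical points: x = 11/3 - sqrt(193)/3 ≈ -0.9641 (local minimum); x = 11/3 + sqrt(193)/3 ≈ 8.2975 (local maximum)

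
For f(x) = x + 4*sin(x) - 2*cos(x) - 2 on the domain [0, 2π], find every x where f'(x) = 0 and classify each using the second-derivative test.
f'(x) = 2*sin(x) + 4*cos(x) + 1

Solve f'(x) = 0 on [0, 2π]:
  f'(x) = 0 ⇔ 2*sin(x) + 4*cos(x) = -1. Write the left side as R·cos(x + φ) with R = √(4² + (-2)²) = 2*sqrt(5), cos φ = 2*sqrt(5)/5, sin φ = -sqrt(5)/5; then cos(x + φ) = -sqrt(5)/10. Solve for x and keep the solutions lying in [0, 2π].
  ⇒ x = atan((-1 + 2*sqrt(19))/(-sqrt(19) - 2)) + pi ≈ 2.2600, atan((-2*sqrt(19) - 1)/(-2 + sqrt(19))) + 2*pi ≈ 4.9505

f''(x) = -4*sin(x) + 2*cos(x)
Second-derivative test at each critical point:
  f''(2.2600) = -4.3589 < 0 → local maximum
  f''(4.9505) = 4.3589 > 0 → local minimum

Critical points: x = atan((-1 + 2*sqrt(19))/(-sqrt(19) - 2)) + pi ≈ 2.2600 (local maximum); x = atan((-2*sqrt(19) - 1)/(-2 + sqrt(19))) + 2*pi ≈ 4.9505 (local minimum)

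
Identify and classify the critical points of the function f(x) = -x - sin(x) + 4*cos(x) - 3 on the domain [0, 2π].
f'(x) = -4*sin(x) - cos(x) - 1

Solve f'(x) = 0 on [0, 2π]:
  f'(x) = 0 ⇔ -4*sin(x) - cos(x) = 1. Write the left side as R·cos(x + φ) with R = √((-1)² + 4²) = sqrt(17), cos φ = -sqrt(17)/17, sin φ = 4*sqrt(17)/17; then cos(x + φ) = sqrt(17)/17. Solve for x and keep the solutions lying in [0, 2π].
  ⇒ x = pi ≈ 3.1416, -atan(8/15) + 2*pi ≈ 5.7932

f''(x) = sin(x) - 4*cos(x)
Second-derivative test at each critical point:
  f''(3.1416) = 4 > 0 → local minimum
  f''(5.7932) = -4 < 0 → local maximum

Critical points: x = pi ≈ 3.1416 (local minimum); x = -atan(8/15) + 2*pi ≈ 5.7932 (local maximum)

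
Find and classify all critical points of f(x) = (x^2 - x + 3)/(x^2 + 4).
f'(x) = (x^2 + 2*x - 4)/(x^4 + 8*x^2 + 16)

Solve f'(x) = 0:
  f'(x) = (x^2 + 2*x - 4)/(x^2 + 4)^2; the denominator is positive wherever f is defined, so f'(x) = 0 ⇔ x^2 + 2*x - 4 = 0.
  x^2 + 2*x - 4 = 0 has no rational roots; quadratic formula: x = (-2 ± √20)/2.
  ⇒ x = -sqrt(5) - 1 ≈ -3.2361, -1 + sqrt(5) ≈ 1.2361

f''(x) = 2*(-x^3 - 3*x^2 + 12*x + 4)/(x^6 + 12*x^4 + 48*x^2 + 64)
Second-derivative test at each critical point:
  f''(-3.2361) = -0.0214 < 0 → local maximum
  f''(1.2361) = 0.1464 > 0 → local minimum

Critical points: x = -sqrt(5) - 1 ≈ -3.2361 (local maximum); x = -1 + sqrt(5) ≈ 1.2361 (local minimum)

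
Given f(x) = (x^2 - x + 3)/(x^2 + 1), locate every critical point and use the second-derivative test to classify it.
f'(x) = (x^2 - 4*x - 1)/(x^4 + 2*x^2 + 1)

Solve f'(x) = 0:
  f'(x) = (x^2 - 4*x - 1)/(x^2 + 1)^2; the denominator is positive wherever f is defined, so f'(x) = 0 ⇔ x^2 - 4*x - 1 = 0.
  x^2 - 4*x - 1 = 0 has no rational roots; quadratic formula: x = (4 ± √20)/2.
  ⇒ x = 2 - sqrt(5) ≈ -0.2361, 2 + sqrt(5) ≈ 4.2361

f''(x) = 2*(-x^3 + 6*x^2 + 3*x - 2)/(x^6 + 3*x^4 + 3*x^2 + 1)
Second-derivative test at each critical point:
  f''(-0.2361) = -4.0125 < 0 → local maximum
  f''(4.2361) = 0.0125 > 0 → local minimum

Critical points: x = 2 - sqrt(5) ≈ -0.2361 (local maximum); x = 2 + sqrt(5) ≈ 4.2361 (local minimum)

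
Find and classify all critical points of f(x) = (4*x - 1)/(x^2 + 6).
f'(x) = 2*(-2*x^2 + x + 12)/(x^4 + 12*x^2 + 36)

Solve f'(x) = 0:
  f'(x) = -2*(2*x^2 - x - 12)/(x^2 + 6)^2; the denominator is positive wherever f is defined, so f'(x) = 0 ⇔ -4*x^2 + 2*x + 24 = 0.
  Factor: -4*x^2 + 2*x + 24 = -2*(2*x^2 - x - 12); 2*x^2 - x - 12 = 0 has no rational roots; quadratic formula: x = (1 ± √97)/4.
  ⇒ x = 1/4 - sqrt(97)/4 ≈ -2.2122, 1/4 + sqrt(97)/4 ≈ 2.7122

f''(x) = 2*(4*x^2*(4*x - 1) + (1 - 12*x)*(x^2 + 6))/(x^2 + 6)^3
Second-derivative test at each critical point:
  f''(-2.2122) = 0.1660 > 0 → local minimum
  f''(2.7122) = -0.1104 < 0 → local maximum

Critical points: x = 1/4 - sqrt(97)/4 ≈ -2.2122 (local minimum); x = 1/4 + sqrt(97)/4 ≈ 2.7122 (local maximum)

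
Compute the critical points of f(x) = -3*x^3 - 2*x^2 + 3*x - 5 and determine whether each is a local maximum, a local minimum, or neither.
f'(x) = -9*x^2 - 4*x + 3

Solve f'(x) = 0:
  9*x^2 + 4*x - 3 = 0 has no rational roots; quadratic formula: x = (-4 ± √124)/18.
  ⇒ x = -sqrt(31)/9 - 2/9 ≈ -0.8409, -2/9 + sqrt(31)/9 ≈ 0.3964

f''(x) = -18*x - 4
Second-derivative test at each critical point:
  f''(-0.8409) = 11.1355 > 0 → local minimum
  f''(0.3964) = -11.1355 < 0 → local maximum

Critical points: x = -sqrt(31)/9 - 2/9 ≈ -0.8409 (local minimum); x = -2/9 + sqrt(31)/9 ≈ 0.3964 (local maximum)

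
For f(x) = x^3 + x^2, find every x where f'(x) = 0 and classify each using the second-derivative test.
f'(x) = x*(3*x + 2)

Solve f'(x) = 0:
  Factor: 3*x^2 + 2*x = x*(3*x + 2) = 0.
  ⇒ x = -2/3, 0

f''(x) = 6*x + 2
Second-derivative test at each critical point:
  f''(-2/3) = -2 < 0 → local maximum
  f''(0) = 2 > 0 → local minimum

Critical points: x = -2/3 (local maximum); x = 0 (local minimum)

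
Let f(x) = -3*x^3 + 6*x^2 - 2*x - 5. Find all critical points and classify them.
f'(x) = -9*x^2 + 12*x - 2

Solve f'(x) = 0:
  9*x^2 - 12*x + 2 = 0 has no rational roots; quadratic formula: x = (12 ± √72)/18.
  ⇒ x = 2/3 - sqrt(2)/3 ≈ 0.1953, sqrt(2)/3 + 2/3 ≈ 1.1381

f''(x) = 12 - 18*x
Second-derivative test at each critical point:
  f''(0.1953) = 8.4853 > 0 → local minimum
  f''(1.1381) = -8.4853 < 0 → local maximum

Critical points: x = 2/3 - sqrt(2)/3 ≈ 0.1953 (local minimum); x = sqrt(2)/3 + 2/3 ≈ 1.1381 (local maximum)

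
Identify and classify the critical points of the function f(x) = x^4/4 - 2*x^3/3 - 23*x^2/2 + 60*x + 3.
f'(x) = x^3 - 2*x^2 - 23*x + 60

Solve f'(x) = 0:
  Factor: x^3 - 2*x^2 - 23*x + 60 = (x - 4)*(x - 3)*(x + 5) = 0.
  ⇒ x = -5, 3, 4

f''(x) = 3*x^2 - 4*x - 23
Second-derivative test at each critical point:
  f''(-5) = 72 > 0 → local minimum
  f''(3) = -8 < 0 → local maximum
  f''(4) = 9 > 0 → local minimum

Critical points: x = -5 (local minimum); x = 3 (local maximum); x = 4 (local minimum)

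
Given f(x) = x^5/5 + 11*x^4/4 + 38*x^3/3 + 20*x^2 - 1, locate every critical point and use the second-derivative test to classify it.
f'(x) = x*(x^3 + 11*x^2 + 38*x + 40)

Solve f'(x) = 0:
  Factor: x^4 + 11*x^3 + 38*x^2 + 40*x = x*(x + 2)*(x + 4)*(x + 5) = 0.
  ⇒ x = -5, -4, -2, 0

f''(x) = 4*x^3 + 33*x^2 + 76*x + 40
Second-derivative test at each critical point:
  f''(-5) = -15 < 0 → local maximum
  f''(-4) = 8 > 0 → local minimum
  f''(-2) = -12 < 0 → local maximum
  f''(0) = 40 > 0 → local minimum

Critical points: x = -5 (local maximum); x = -4 (local minimum); x = -2 (local maximum); x = 0 (local minimum)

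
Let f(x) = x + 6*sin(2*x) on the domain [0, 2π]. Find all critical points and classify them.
f'(x) = 12*cos(2*x) + 1

Solve f'(x) = 0 on [0, 2π]:
  f'(x) = 0 ⇔ cos(2*x) = -1/12, i.e. 2*x = ±arccos(-1/12) + 2nπ; keep the solutions lying in [0, 2π].
  ⇒ x = acos(-1/12)/2 ≈ 0.8271, pi - acos(-1/12)/2 ≈ 2.3145, acos(-1/12)/2 + pi ≈ 3.9687, -acos(-1/12)/2 + 2*pi ≈ 5.4561

f''(x) = -24*sin(2*x)
Second-derivative test at each critical point:
  f''(0.8271) = -23.9165 < 0 → local maximum
  f''(2.3145) = 23.9165 > 0 → local minimum
  f''(3.9687) = -23.9165 < 0 → local maximum
  f''(5.4561) = 23.9165 > 0 → local minimum

Critical points: x = acos(-1/12)/2 ≈ 0.8271 (local maximum); x = pi - acos(-1/12)/2 ≈ 2.3145 (local minimum); x = acos(-1/12)/2 + pi ≈ 3.9687 (local maximum); x = -acos(-1/12)/2 + 2*pi ≈ 5.4561 (local minimum)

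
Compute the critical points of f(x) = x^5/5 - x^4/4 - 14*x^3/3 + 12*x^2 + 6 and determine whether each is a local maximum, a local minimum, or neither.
f'(x) = x*(x^3 - x^2 - 14*x + 24)

Solve f'(x) = 0:
  Factor: x^4 - x^3 - 14*x^2 + 24*x = x*(x - 3)*(x - 2)*(x + 4) = 0.
  ⇒ x = -4, 0, 2, 3

f''(x) = 4*x^3 - 3*x^2 - 28*x + 24
Second-derivative test at each critical point:
  f''(-4) = -168 < 0 → local maximum
  f''(0) = 24 > 0 → local minimum
  f''(2) = -12 < 0 → local maximum
  f''(3) = 21 > 0 → local minimum

Critical points: x = -4 (local maximum); x = 0 (local minimum); x = 2 (local maximum); x = 3 (local minimum)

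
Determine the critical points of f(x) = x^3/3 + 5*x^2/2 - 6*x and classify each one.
f'(x) = x^2 + 5*x - 6

Solve f'(x) = 0:
  Factor: x^2 + 5*x - 6 = (x - 1)*(x + 6) = 0.
  ⇒ x = -6, 1

f''(x) = 2*x + 5
Second-derivative test at each critical point:
  f''(-6) = -7 < 0 → local maximum
  f''(1) = 7 > 0 → local minimum

Critical points: x = -6 (local maximum); x = 1 (local minimum)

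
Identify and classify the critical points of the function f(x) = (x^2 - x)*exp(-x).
f'(x) = (-x^2 + 3*x - 1)*exp(-x)

Solve f'(x) = 0:
  f'(x) = (-x^2 + 3*x - 1)·exp(-x) and exp(-x) > 0 for every x, so f'(x) = 0 ⇔ -x^2 + 3*x - 1 = 0.
  x^2 - 3*x + 1 = 0 has no rational roots; quadratic formula: x = (3 ± √5)/2.
  ⇒ x = 3/2 - sqrt(5)/2 ≈ 0.3820, sqrt(5)/2 + 3/2 ≈ 2.6180

f''(x) = (x^2 - 5*x + 4)*exp(-x)
Second-derivative test at each critical point:
  f''(0.3820) = 1.5262 > 0 → local minimum
  f''(2.6180) = -0.1631 < 0 → local maximum

Critical points: x = 3/2 - sqrt(5)/2 ≈ 0.3820 (local minimum); x = sqrt(5)/2 + 3/2 ≈ 2.6180 (local maximum)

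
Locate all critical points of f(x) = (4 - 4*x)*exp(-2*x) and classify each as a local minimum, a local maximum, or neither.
f'(x) = 4*(2*x - 3)*exp(-2*x)

Solve f'(x) = 0:
  f'(x) = (8*x - 12)·exp(-2*x) and exp(-2*x) > 0 for every x, so f'(x) = 0 ⇔ 8*x - 12 = 0.
  Factor: 8*x - 12 = 4*(2*x - 3) = 0.
  ⇒ x = 3/2

f''(x) = 16*(2 - x)*exp(-2*x)
Second-derivative test at each critical point:
  f''(3/2) = 0.3983 > 0 → local minimum

Critical points: x = 3/2 (local minimum)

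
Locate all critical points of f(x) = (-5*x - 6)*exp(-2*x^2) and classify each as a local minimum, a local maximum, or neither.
f'(x) = (4*x*(5*x + 6) - 5)*exp(-2*x^2)

Solve f'(x) = 0:
  f'(x) = (20*x^2 + 24*x - 5)·exp(-2*x^2) and exp(-2*x^2) > 0 for every x, so f'(x) = 0 ⇔ 20*x^2 + 24*x - 5 = 0.
  20*x^2 + 24*x - 5 = 0 has no rational roots; quadratic formula: x = (-24 ± √976)/40.
  ⇒ x = -sqrt(61)/10 - 3/5 ≈ -1.3810, -3/5 + sqrt(61)/10 ≈ 0.1810

f''(x) = 4*(-20*x^3 - 24*x^2 + 15*x + 6)*exp(-2*x^2)
Second-derivative test at each critical point:
  f''(-1.3810) = -0.6889 < 0 → local maximum
  f''(0.1810) = 29.2591 > 0 → local minimum

Critical points: x = -sqrt(61)/10 - 3/5 ≈ -1.3810 (local maximum); x = -3/5 + sqrt(61)/10 ≈ 0.1810 (local minimum)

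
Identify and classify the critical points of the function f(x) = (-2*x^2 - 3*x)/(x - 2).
f'(x) = 2*(-x^2 + 4*x + 3)/(x^2 - 4*x + 4)

Solve f'(x) = 0:
  f'(x) = -2*(x^2 - 4*x - 3)/(x - 2)^2; the denominator is positive wherever f is defined, so f'(x) = 0 ⇔ -2*x^2 + 8*x + 6 = 0.
  Factor: -2*x^2 + 8*x + 6 = -2*(x^2 - 4*x - 3); x^2 - 4*x - 3 = 0 has no rational roots; quadratic formula: x = (4 ± √28)/2.
  ⇒ x = 2 - sqrt(7) ≈ -0.6458, 2 + sqrt(7) ≈ 4.6458

f''(x) = -28/(x^3 - 6*x^2 + 12*x - 8)
Second-derivative test at each critical point:
  f''(-0.6458) = 1.5119 > 0 → local minimum
  f''(4.6458) = -1.5119 < 0 → local maximum

Critical points: x = 2 - sqrt(7) ≈ -0.6458 (local minimum); x = 2 + sqrt(7) ≈ 4.6458 (local maximum)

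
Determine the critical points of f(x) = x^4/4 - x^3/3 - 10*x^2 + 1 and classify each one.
f'(x) = x*(x^2 - x - 20)

Solve f'(x) = 0:
  Factor: x^3 - x^2 - 20*x = x*(x - 5)*(x + 4) = 0.
  ⇒ x = -4, 0, 5

f''(x) = 3*x^2 - 2*x - 20
Second-derivative test at each critical point:
  f''(-4) = 36 > 0 → local minimum
  f''(0) = -20 < 0 → local maximum
  f''(5) = 45 > 0 → local minimum

Critical points: x = -4 (local minimum); x = 0 (local maximum); x = 5 (local minimum)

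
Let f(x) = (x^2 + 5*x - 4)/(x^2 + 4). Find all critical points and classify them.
f'(x) = (-5*x^2 + 16*x + 20)/(x^4 + 8*x^2 + 16)

Solve f'(x) = 0:
  f'(x) = -(5*x^2 - 16*x - 20)/(x^2 + 4)^2; the denominator is positive wherever f is defined, so f'(x) = 0 ⇔ -5*x^2 + 16*x + 20 = 0.
  5*x^2 - 16*x - 20 = 0 has no rational roots; quadratic formula: x = (16 ± √656)/10.
  ⇒ x = 8/5 - 2*sqrt(41)/5 ≈ -0.9612, 8/5 + 2*sqrt(41)/5 ≈ 4.1612

f''(x) = 2*(5*x^3 - 24*x^2 - 60*x + 32)/(x^6 + 12*x^4 + 48*x^2 + 64)
Second-derivative test at each critical point:
  f''(-0.9612) = 1.0564 > 0 → local minimum
  f''(4.1612) = -0.0564 < 0 → local maximum

Critical points: x = 8/5 - 2*sqrt(41)/5 ≈ -0.9612 (local minimum); x = 8/5 + 2*sqrt(41)/5 ≈ 4.1612 (local maximum)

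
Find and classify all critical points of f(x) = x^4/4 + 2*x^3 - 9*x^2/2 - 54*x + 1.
f'(x) = x^3 + 6*x^2 - 9*x - 54

Solve f'(x) = 0:
  Factor: x^3 + 6*x^2 - 9*x - 54 = (x - 3)*(x + 3)*(x + 6) = 0.
  ⇒ x = -6, -3, 3

f''(x) = 3*x^2 + 12*x - 9
Second-derivative test at each critical point:
  f''(-6) = 27 > 0 → local minimum
  f''(-3) = -18 < 0 → local maximum
  f''(3) = 54 > 0 → local minimum

Critical points: x = -6 (local minimum); x = -3 (local maximum); x = 3 (local minimum)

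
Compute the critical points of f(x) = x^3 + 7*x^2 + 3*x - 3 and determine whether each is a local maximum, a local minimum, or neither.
f'(x) = 3*x^2 + 14*x + 3

Solve f'(x) = 0:
  3*x^2 + 14*x + 3 = 0 has no rational roots; quadratic formula: x = (-14 ± √160)/6.
  ⇒ x = -7/3 - 2*sqrt(10)/3 ≈ -4.4415, -7/3 + 2*sqrt(10)/3 ≈ -0.2251

f''(x) = 6*x + 14
Second-derivative test at each critical point:
  f''(-4.4415) = -12.6491 < 0 → local maximum
  f''(-0.2251) = 12.6491 > 0 → local minimum

Critical points: x = -7/3 - 2*sqrt(10)/3 ≈ -4.4415 (local maximum); x = -7/3 + 2*sqrt(10)/3 ≈ -0.2251 (local minimum)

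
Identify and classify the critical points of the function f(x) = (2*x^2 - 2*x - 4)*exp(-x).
f'(x) = 2*(-x^2 + 3*x + 1)*exp(-x)

Solve f'(x) = 0:
  f'(x) = (-2*x^2 + 6*x + 2)·exp(-x) and exp(-x) > 0 for every x, so f'(x) = 0 ⇔ -2*x^2 + 6*x + 2 = 0.
  Factor: -2*x^2 + 6*x + 2 = -2*(x^2 - 3*x - 1); x^2 - 3*x - 1 = 0 has no rational roots; quadratic formula: x = (3 ± √13)/2.
  ⇒ x = 3/2 - sqrt(13)/2 ≈ -0.3028, 3/2 + sqrt(13)/2 ≈ 3.3028

f''(x) = 2*(x^2 - 5*x + 2)*exp(-x)
Second-derivative test at each critical point:
  f''(-0.3028) = 9.7610 > 0 → local minimum
  f''(3.3028) = -0.2652 < 0 → local maximum

Critical points: x = 3/2 - sqrt(13)/2 ≈ -0.3028 (local minimum); x = 3/2 + sqrt(13)/2 ≈ 3.3028 (local maximum)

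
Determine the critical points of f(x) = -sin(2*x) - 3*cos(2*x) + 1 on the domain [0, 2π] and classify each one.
f'(x) = 6*sin(2*x) - 2*cos(2*x)

Solve f'(x) = 0 on [0, 2π]:
  f'(x) = 0 ⇔ -cos(2*x) = -3*sin(2*x) ⇔ tan(2*x) = 1/3, i.e. 2*x = arctan(1/3) + nπ; keep the solutions lying in [0, 2π].
  ⇒ x = atan(1/3)/2 ≈ 0.1609, atan(1/3)/2 + pi/2 ≈ 1.7317, atan(1/3)/2 + pi ≈ 3.3025, atan(1/3)/2 + 3*pi/2 ≈ 4.8733

f''(x) = 4*sin(2*x) + 12*cos(2*x)
Second-derivative test at each critical point:
  f''(0.1609) = 12.6491 > 0 → local minimum
  f''(1.7317) = -12.6491 < 0 → local maximum
  f''(3.3025) = 12.6491 > 0 → local minimum
  f''(4.8733) = -12.6491 < 0 → local maximum

Critical points: x = atan(1/3)/2 ≈ 0.1609 (local minimum); x = atan(1/3)/2 + pi/2 ≈ 1.7317 (local maximum); x = atan(1/3)/2 + pi ≈ 3.3025 (local minimum); x = atan(1/3)/2 + 3*pi/2 ≈ 4.8733 (local maximum)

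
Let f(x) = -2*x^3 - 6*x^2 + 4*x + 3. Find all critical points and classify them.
f'(x) = -6*x^2 - 12*x + 4

Solve f'(x) = 0:
  Factor: -6*x^2 - 12*x + 4 = -2*(3*x^2 + 6*x - 2); 3*x^2 + 6*x - 2 = 0 has no rational roots; quadratic formula: x = (-6 ± √60)/6.
  ⇒ x = -sqrt(15)/3 - 1 ≈ -2.2910, -1 + sqrt(15)/3 ≈ 0.2910

f''(x) = -12*x - 12
Second-derivative test at each critical point:
  f''(-2.2910) = 15.4919 > 0 → local minimum
  f''(0.2910) = -15.4919 < 0 → local maximum

Critical points: x = -sqrt(15)/3 - 1 ≈ -2.2910 (local minimum); x = -1 + sqrt(15)/3 ≈ 0.2910 (local maximum)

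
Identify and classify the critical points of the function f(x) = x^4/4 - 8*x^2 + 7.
f'(x) = x*(x^2 - 16)

Solve f'(x) = 0:
  Factor: x^3 - 16*x = x*(x - 4)*(x + 4) = 0.
  ⇒ x = -4, 0, 4

f''(x) = 3*x^2 - 16
Second-derivative test at each critical point:
  f''(-4) = 32 > 0 → local minimum
  f''(0) = -16 < 0 → local maximum
  f''(4) = 32 > 0 → local minimum

Critical points: x = -4 (local minimum); x = 0 (local maximum); x = 4 (local minimum)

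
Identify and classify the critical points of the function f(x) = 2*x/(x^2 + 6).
f'(x) = 2*(6 - x^2)/(x^4 + 12*x^2 + 36)

Solve f'(x) = 0:
  f'(x) = -2*(x^2 - 6)/(x^2 + 6)^2; the denominator is positive wherever f is defined, so f'(x) = 0 ⇔ 12 - 2*x^2 = 0.
  Factor: 12 - 2*x^2 = -2*(x^2 - 6); x^2 - 6 = 0 has no rational roots; quadratic formula: x = (0 ± √24)/2.
  ⇒ x = -sqrt(6) ≈ -2.4495, sqrt(6) ≈ 2.4495

f''(x) = 4*x*(x^2 - 18)/(x^2 + 6)^3
Second-derivative test at each critical point:
  f''(-2.4495) = 0.0680 > 0 → local minimum
  f''(2.4495) = -0.0680 < 0 → local maximum

Critical points: x = -sqrt(6) ≈ -2.4495 (local minimum); x = sqrt(6) ≈ 2.4495 (local maximum)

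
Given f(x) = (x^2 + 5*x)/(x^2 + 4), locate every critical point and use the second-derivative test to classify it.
f'(x) = (-5*x^2 + 8*x + 20)/(x^4 + 8*x^2 + 16)

Solve f'(x) = 0:
  f'(x) = -(5*x^2 - 8*x - 20)/(x^2 + 4)^2; the denominator is positive wherever f is defined, so f'(x) = 0 ⇔ -5*x^2 + 8*x + 20 = 0.
  5*x^2 - 8*x - 20 = 0 has no rational roots; quadratic formula: x = (8 ± √464)/10.
  ⇒ x = 4/5 - 2*sqrt(29)/5 ≈ -1.3541, 4/5 + 2*sqrt(29)/5 ≈ 2.9541

f''(x) = 2*(5*x^3 - 12*x^2 - 60*x + 16)/(x^6 + 12*x^4 + 48*x^2 + 64)
Second-derivative test at each critical point:
  f''(-1.3541) = 0.6330 > 0 → local minimum
  f''(2.9541) = -0.1330 < 0 → local maximum

Critical points: x = 4/5 - 2*sqrt(29)/5 ≈ -1.3541 (local minimum); x = 4/5 + 2*sqrt(29)/5 ≈ 2.9541 (local maximum)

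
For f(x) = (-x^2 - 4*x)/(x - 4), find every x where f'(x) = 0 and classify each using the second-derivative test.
f'(x) = (-x^2 + 8*x + 16)/(x^2 - 8*x + 16)

Solve f'(x) = 0:
  f'(x) = -(x^2 - 8*x - 16)/(x - 4)^2; the denominator is positive wherever f is defined, so f'(x) = 0 ⇔ -x^2 + 8*x + 16 = 0.
  x^2 - 8*x - 16 = 0 has no rational roots; quadratic formula: x = (8 ± √128)/2.
  ⇒ x = 4 - 4*sqrt(2) ≈ -1.6569, 4 + 4*sqrt(2) ≈ 9.6569

f''(x) = -64/(x^3 - 12*x^2 + 48*x - 64)
Second-derivative test at each critical point:
  f''(-1.6569) = 0.3536 > 0 → local minimum
  f''(9.6569) = -0.3536 < 0 → local maximum

Critical points: x = 4 - 4*sqrt(2) ≈ -1.6569 (local minimum); x = 4 + 4*sqrt(2) ≈ 9.6569 (local maximum)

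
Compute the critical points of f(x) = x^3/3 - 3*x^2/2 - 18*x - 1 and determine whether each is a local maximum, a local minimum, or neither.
f'(x) = x^2 - 3*x - 18

Solve f'(x) = 0:
  Factor: x^2 - 3*x - 18 = (x - 6)*(x + 3) = 0.
  ⇒ x = -3, 6

f''(x) = 2*x - 3
Second-derivative test at each critical point:
  f''(-3) = -9 < 0 → local maximum
  f''(6) = 9 > 0 → local minimum

Critical points: x = -3 (local maximum); x = 6 (local minimum)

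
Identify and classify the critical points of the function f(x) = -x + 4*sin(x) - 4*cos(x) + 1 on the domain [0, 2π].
f'(x) = 4*sqrt(2)*sin(x + pi/4) - 1

Solve f'(x) = 0 on [0, 2π]:
  f'(x) = 0 ⇔ 4*sin(x) + 4*cos(x) = 1. Write the left side as R·cos(x + φ) with R = √(4² + (-4)²) = 4*sqrt(2), cos φ = sqrt(2)/2, sin φ = -sqrt(2)/2; then cos(x + φ) = sqrt(2)/8. Solve for x and keep the solutions lying in [0, 2π].
  ⇒ x = atan((1 + sqrt(31))/(1 - sqrt(31))) + pi ≈ 2.1785, atan((1 - sqrt(31))/(1 + sqrt(31))) + 2*pi ≈ 5.6755

f''(x) = 4*sqrt(2)*cos(x + pi/4)
Second-derivative test at each critical point:
  f''(2.1785) = -5.5678 < 0 → local maximum
  f''(5.6755) = 5.5678 > 0 → local minimum

Critical points: x = atan((1 + sqrt(31))/(1 - sqrt(31))) + pi ≈ 2.1785 (local maximum); x = atan((1 - sqrt(31))/(1 + sqrt(31))) + 2*pi ≈ 5.6755 (local minimum)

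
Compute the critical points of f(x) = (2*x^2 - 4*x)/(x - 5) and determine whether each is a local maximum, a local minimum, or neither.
f'(x) = 2*(x^2 - 10*x + 10)/(x^2 - 10*x + 25)

Solve f'(x) = 0:
  f'(x) = 2*(x^2 - 10*x + 10)/(x - 5)^2; the denominator is positive wherever f is defined, so f'(x) = 0 ⇔ 2*x^2 - 20*x + 20 = 0.
  Factor: 2*x^2 - 20*x + 20 = 2*(x^2 - 10*x + 10); x^2 - 10*x + 10 = 0 has no rational roots; quadratic formula: x = (10 ± √60)/2.
  ⇒ x = 5 - sqrt(15) ≈ 1.1270, sqrt(15) + 5 ≈ 8.8730

f''(x) = 60/(x^3 - 15*x^2 + 75*x - 125)
Second-derivative test at each critical point:
  f''(1.1270) = -1.0328 < 0 → local maximum
  f''(8.8730) = 1.0328 > 0 → local minimum

Critical points: x = 5 - sqrt(15) ≈ 1.1270 (local maximum); x = sqrt(15) + 5 ≈ 8.8730 (local minimum)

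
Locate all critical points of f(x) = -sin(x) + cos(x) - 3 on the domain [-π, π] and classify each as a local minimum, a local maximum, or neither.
f'(x) = -sin(x) - cos(x)

Solve f'(x) = 0 on [-π, π]:
  f'(x) = 0 ⇔ -cos(x) = sin(x) ⇔ tan(x) = -1, i.e. x = arctan(-1) + nπ; keep the solutions lying in [-π, π].
  ⇒ x = -pi/4 ≈ -0.7854, 3*pi/4 ≈ 2.3562

f''(x) = sin(x) - cos(x)
Second-derivative test at each critical point:
  f''(-0.7854) = -1.4142 < 0 → local maximum
  f''(2.3562) = 1.4142 > 0 → local minimum

Critical points: x = -pi/4 ≈ -0.7854 (local maximum); x = 3*pi/4 ≈ 2.3562 (local minimum)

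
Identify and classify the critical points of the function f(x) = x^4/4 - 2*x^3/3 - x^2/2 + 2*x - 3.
f'(x) = x^3 - 2*x^2 - x + 2

Solve f'(x) = 0:
  Factor: x^3 - 2*x^2 - x + 2 = (x - 2)*(x - 1)*(x + 1) = 0.
  ⇒ x = -1, 1, 2

f''(x) = 3*x^2 - 4*x - 1
Second-derivative test at each critical point:
  f''(-1) = 6 > 0 → local minimum
  f''(1) = -2 < 0 → local maximum
  f''(2) = 3 > 0 → local minimum

Critical points: x = -1 (local minimum); x = 1 (local maximum); x = 2 (local minimum)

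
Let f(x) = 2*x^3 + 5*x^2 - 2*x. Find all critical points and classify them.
f'(x) = 6*x^2 + 10*x - 2

Solve f'(x) = 0:
  Factor: 6*x^2 + 10*x - 2 = 2*(3*x^2 + 5*x - 1); 3*x^2 + 5*x - 1 = 0 has no rational roots; quadratic formula: x = (-5 ± √37)/6.
  ⇒ x = -sqrt(37)/6 - 5/6 ≈ -1.8471, -5/6 + sqrt(37)/6 ≈ 0.1805

f''(x) = 12*x + 10
Second-derivative test at each critical point:
  f''(-1.8471) = -12.1655 < 0 → local maximum
  f''(0.1805) = 12.1655 > 0 → local minimum

Critical points: x = -sqrt(37)/6 - 5/6 ≈ -1.8471 (local maximum); x = -5/6 + sqrt(37)/6 ≈ 0.1805 (local minimum)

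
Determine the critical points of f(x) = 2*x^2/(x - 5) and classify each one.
f'(x) = 2*x*(x - 10)/(x^2 - 10*x + 25)

Solve f'(x) = 0:
  f'(x) = 2*x*(x - 10)/(x - 5)^2; the denominator is positive wherever f is defined, so f'(x) = 0 ⇔ 2*x^2 - 20*x = 0.
  Factor: 2*x^2 - 20*x = 2*x*(x - 10) = 0.
  ⇒ x = 0, 10

f''(x) = 100/(x^3 - 15*x^2 + 75*x - 125)
Second-derivative test at each critical point:
  f''(0) = -4/5 < 0 → local maximum
  f''(10) = 4/5 > 0 → local minimum

Critical points: x = 0 (local maximum); x = 10 (local minimum)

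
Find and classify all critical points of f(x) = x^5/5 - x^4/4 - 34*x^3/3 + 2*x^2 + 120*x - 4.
f'(x) = x^4 - x^3 - 34*x^2 + 4*x + 120

Solve f'(x) = 0:
  Factor: x^4 - x^3 - 34*x^2 + 4*x + 120 = (x - 6)*(x - 2)*(x + 2)*(x + 5) = 0.
  ⇒ x = -5, -2, 2, 6

f''(x) = 4*x^3 - 3*x^2 - 68*x + 4
Second-derivative test at each critical point:
  f''(-5) = -231 < 0 → local maximum
  f''(-2) = 96 > 0 → local minimum
  f''(2) = -112 < 0 → local maximum
  f''(6) = 352 > 0 → local minimum

Critical points: x = -5 (local maximum); x = -2 (local minimum); x = 2 (local maximum); x = 6 (local minimum)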